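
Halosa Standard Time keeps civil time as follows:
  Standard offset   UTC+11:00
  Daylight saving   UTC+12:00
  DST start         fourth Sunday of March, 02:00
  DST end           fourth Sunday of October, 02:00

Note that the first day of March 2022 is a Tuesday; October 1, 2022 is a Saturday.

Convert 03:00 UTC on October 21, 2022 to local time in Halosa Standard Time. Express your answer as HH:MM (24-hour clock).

1 March 2022 is a Tuesday, so the first Sunday is March 6 and the fourth is March 27.
1 October 2022 is a Saturday, so the first Sunday is October 2 and the fourth is October 23.
At the standard offset (UTC+11:00), 03:00 UTC + 11h = 14:00 Halosa Standard Time standard time.
The standard-time date in Halosa Standard Time, October 21, 2022, lies within the daylight-saving period (27 March – 23 October), so Halosa Standard Time is on daylight time, UTC+12:00.
03:00 UTC + 12h = 15:00 local.

15:00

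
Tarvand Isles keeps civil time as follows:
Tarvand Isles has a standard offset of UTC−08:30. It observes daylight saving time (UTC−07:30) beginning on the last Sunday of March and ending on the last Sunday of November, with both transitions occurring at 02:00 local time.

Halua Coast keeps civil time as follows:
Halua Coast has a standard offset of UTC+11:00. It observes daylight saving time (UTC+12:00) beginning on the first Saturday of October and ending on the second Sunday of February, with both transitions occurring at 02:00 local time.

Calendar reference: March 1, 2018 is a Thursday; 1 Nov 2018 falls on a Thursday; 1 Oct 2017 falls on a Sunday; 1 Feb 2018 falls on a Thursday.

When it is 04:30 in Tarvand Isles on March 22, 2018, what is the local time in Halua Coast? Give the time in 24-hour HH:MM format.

00:00

1 March 2018 is a Thursday, so Sundays fall on 4, 11, 18, 25; the last is March 25.
1 November 2018 is a Thursday, so Sundays fall on 4, 11, 18, 25; the last is November 25.
March 22, 2018 is outside the daylight-saving period (25 March – 25 November), so Tarvand Isles is on standard time, UTC−08:30.
04:30 Tarvand Isles + 8h30m = 13:00 UTC.
1 October 2017 is a Sunday, so the first Saturday is October 7.
1 February 2018 is a Thursday, so the first Sunday is February 4 and the second is February 11.
At the standard offset (UTC+11:00), 13:00 UTC + 11h = 00:00 Halua Coast standard time (rolling into the next day, 23 March 2018).
Daylight saving runs 7 October 2017 – 11 February 2018; the standard-time date in Halua Coast, March 23, 2018, is outside that window, so Halua Coast is on standard time at UTC+11:00.
13:00 UTC + 11h = 00:00 Halua Coast (rolling into the next day, 23 March 2018).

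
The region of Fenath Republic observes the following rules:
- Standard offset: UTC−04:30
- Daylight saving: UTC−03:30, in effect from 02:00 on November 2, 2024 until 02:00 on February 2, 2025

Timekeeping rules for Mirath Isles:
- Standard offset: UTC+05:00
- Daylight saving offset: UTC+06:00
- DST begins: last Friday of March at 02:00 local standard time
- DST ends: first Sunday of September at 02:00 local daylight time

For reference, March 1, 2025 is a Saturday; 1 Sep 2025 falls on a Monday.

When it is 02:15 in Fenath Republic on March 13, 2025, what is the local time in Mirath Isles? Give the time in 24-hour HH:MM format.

Daylight saving runs 2 November 2024 – 2 February 2025; March 13, 2025 is outside that window, so Fenath Republic is on standard time at UTC−04:30.
02:15 Fenath Republic + 4h30m = 06:45 UTC.
1 March 2025 is a Saturday, so Fridays fall on 7, 14, 21, 28; the last is March 28.
1 September 2025 is a Monday, so the first Sunday is September 7.
At the standard offset (UTC+05:00), 06:45 UTC + 5h = 11:45 Mirath Isles standard time.
Daylight saving runs 28 March – 7 September; the standard-time date in Mirath Isles, March 13, 2025, is outside that window, so Mirath Isles is on standard time at UTC+05:00.
06:45 UTC + 5h = 11:45 Mirath Isles.

11:45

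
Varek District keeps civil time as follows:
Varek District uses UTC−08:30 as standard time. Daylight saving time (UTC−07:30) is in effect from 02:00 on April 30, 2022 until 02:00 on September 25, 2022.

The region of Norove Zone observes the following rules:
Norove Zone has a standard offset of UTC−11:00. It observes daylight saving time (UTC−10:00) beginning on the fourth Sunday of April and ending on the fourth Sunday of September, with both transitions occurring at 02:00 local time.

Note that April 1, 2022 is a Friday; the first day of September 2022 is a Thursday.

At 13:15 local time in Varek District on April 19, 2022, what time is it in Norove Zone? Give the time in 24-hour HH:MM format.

10:45

Daylight saving runs 30 April – 25 September; April 19, 2022 is outside that window, so Varek District is on standard time at UTC−08:30.
13:15 Varek District + 8h30m = 21:45 UTC.
1 April 2022 is a Friday, so the first Sunday is April 3 and the fourth is April 24.
1 September 2022 is a Thursday, so the first Sunday is September 4 and the fourth is September 25.
At the standard offset (UTC−11:00), 21:45 UTC − 11h = 10:45 Norove Zone standard time.
The standard-time date in Norove Zone, April 19, 2022, is outside the daylight-saving period (24 April – 25 September), so Norove Zone is on standard time, UTC−11:00.
21:45 UTC − 11h = 10:45 Norove Zone.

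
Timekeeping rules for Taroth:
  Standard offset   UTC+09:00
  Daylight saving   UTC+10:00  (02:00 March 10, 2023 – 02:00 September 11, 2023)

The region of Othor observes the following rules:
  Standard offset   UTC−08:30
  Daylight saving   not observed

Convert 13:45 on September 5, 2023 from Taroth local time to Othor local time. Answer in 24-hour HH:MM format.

19:15

Daylight saving runs 10 March – 11 September; September 5, 2023 is inside that window, so Taroth is at UTC+10:00.
13:45 Taroth − 10h = 03:45 UTC.
Othor has no daylight saving, so its offset is UTC−08:30 year-round.
03:45 UTC − 8h30m = 19:15 Othor (rolling into the previous day, 4 September 2023).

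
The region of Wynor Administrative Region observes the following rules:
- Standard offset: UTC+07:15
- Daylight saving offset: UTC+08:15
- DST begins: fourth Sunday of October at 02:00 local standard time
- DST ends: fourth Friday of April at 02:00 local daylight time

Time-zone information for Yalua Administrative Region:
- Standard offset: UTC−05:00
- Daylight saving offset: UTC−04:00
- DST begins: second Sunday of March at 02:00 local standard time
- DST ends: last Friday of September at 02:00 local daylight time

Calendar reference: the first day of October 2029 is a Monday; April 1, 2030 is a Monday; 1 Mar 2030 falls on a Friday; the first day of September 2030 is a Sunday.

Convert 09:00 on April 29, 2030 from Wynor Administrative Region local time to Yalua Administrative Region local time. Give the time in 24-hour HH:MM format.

21:45

1 October 2029 is a Monday, so the first Sunday is October 7 and the fourth is October 28.
1 April 2030 is a Monday, so the first Friday is April 5 and the fourth is April 26.
April 29, 2030 is outside the daylight-saving period (28 October 2029 – 26 April 2030), so Wynor Administrative Region is on standard time, UTC+07:15.
09:00 Wynor Administrative Region − 7h15m = 01:45 UTC.
1 March 2030 is a Friday, so the first Sunday is March 3 and the second is March 10.
1 September 2030 is a Sunday, so Fridays fall on 6, 13, 20, 27; the last is September 27.
At the standard offset (UTC−05:00), 01:45 UTC − 5h = 20:45 Yalua Administrative Region standard time (rolling into the previous day, 28 April 2030).
The standard-time date in Yalua Administrative Region, April 28, 2030, falls between 10 March and 27 September, so daylight saving is in effect and Yalua Administrative Region is at UTC−04:00.
01:45 UTC − 4h = 21:45 Yalua Administrative Region (rolling into the previous day, 28 April 2030).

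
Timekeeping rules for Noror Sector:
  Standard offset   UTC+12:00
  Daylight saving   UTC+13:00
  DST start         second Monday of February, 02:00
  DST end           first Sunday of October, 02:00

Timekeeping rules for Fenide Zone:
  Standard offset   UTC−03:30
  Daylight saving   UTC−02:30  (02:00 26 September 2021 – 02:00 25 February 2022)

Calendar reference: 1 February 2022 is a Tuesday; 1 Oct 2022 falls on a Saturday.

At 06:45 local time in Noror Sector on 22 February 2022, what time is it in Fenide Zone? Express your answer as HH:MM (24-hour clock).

1 February 2022 is a Tuesday, so the first Monday is February 7 and the second is February 14.
1 October 2022 is a Saturday, so the first Sunday is October 2.
22 February 2022 lies within the daylight-saving period (14 February – 2 October), so Noror Sector is on daylight time, UTC+13:00.
06:45 Noror Sector − 13h = 17:45 UTC (rolling into the previous day, 21 February 2022).
At the standard offset (UTC−03:30), 17:45 UTC − 3h30m = 14:15 Fenide Zone standard time.
Daylight saving runs 26 September 2021 – 25 February 2022; the standard-time date in Fenide Zone, 21 February 2022, is inside that window, so Fenide Zone is at UTC−02:30.
17:45 UTC − 2h30m = 15:15 Fenide Zone.

15:15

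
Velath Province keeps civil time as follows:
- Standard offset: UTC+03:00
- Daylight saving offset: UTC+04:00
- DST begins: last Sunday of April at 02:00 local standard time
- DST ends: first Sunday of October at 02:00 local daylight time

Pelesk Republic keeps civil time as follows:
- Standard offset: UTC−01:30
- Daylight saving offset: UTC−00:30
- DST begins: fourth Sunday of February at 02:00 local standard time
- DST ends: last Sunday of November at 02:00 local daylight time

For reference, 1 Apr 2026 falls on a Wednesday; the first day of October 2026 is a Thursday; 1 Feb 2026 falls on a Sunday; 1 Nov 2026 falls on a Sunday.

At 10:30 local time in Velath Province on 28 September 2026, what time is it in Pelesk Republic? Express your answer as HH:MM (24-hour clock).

06:00

1 April 2026 is a Wednesday, so Sundays fall on 5, 12, 19, 26; the last is April 26.
1 October 2026 is a Thursday, so the first Sunday is October 4.
Daylight saving runs 26 April – 4 October; 28 September 2026 is inside that window, so Velath Province is at UTC+04:00.
10:30 Velath Province − 4h = 06:30 UTC.
1 February 2026 is a Sunday, so the first Sunday is February 1 and the fourth is February 22.
1 November 2026 is a Sunday, so Sundays fall on 1, 8, 15, 22, 29; the last is November 29.
At the standard offset (UTC−01:30), 06:30 UTC − 1h30m = 05:00 Pelesk Republic standard time.
The standard-time date in Pelesk Republic, 28 September 2026, lies within the daylight-saving period (22 February – 29 November), so Pelesk Republic is on daylight time, UTC−00:30.
06:30 UTC − 0h30m = 06:00 Pelesk Republic.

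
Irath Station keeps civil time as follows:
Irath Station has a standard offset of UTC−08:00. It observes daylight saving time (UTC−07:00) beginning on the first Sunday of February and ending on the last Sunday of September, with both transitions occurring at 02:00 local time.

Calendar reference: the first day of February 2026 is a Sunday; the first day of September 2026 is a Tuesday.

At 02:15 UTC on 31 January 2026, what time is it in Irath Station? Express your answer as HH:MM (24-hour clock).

18:15

1 February 2026 is a Sunday, so the first Sunday is February 1.
1 September 2026 is a Tuesday, so Sundays fall on 6, 13, 20, 27; the last is September 27.
At the standard offset (UTC−08:00), 02:15 UTC − 8h = 18:15 Irath Station standard time (rolling into the previous day, 30 January 2026).
The standard-time date in Irath Station, 30 January 2026, is outside the daylight-saving period (1 February – 27 September), so Irath Station is on standard time, UTC−08:00.
02:15 UTC − 8h = 18:15 local (rolling into the previous day, 30 January 2026).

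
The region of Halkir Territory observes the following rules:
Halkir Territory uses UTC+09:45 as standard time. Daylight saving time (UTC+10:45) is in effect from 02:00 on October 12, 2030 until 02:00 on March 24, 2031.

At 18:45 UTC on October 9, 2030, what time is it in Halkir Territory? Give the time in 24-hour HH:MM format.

04:30

At the standard offset (UTC+09:45), 18:45 UTC + 9h45m = 04:30 Halkir Territory standard time (rolling into the next day, 10 October 2030).
Daylight saving runs 12 October 2030 – 24 March 2031; the standard-time date in Halkir Territory, October 10, 2030, is outside that window, so Halkir Territory is on standard time at UTC+09:45.
18:45 UTC + 9h45m = 04:30 local (rolling into the next day, 10 October 2030).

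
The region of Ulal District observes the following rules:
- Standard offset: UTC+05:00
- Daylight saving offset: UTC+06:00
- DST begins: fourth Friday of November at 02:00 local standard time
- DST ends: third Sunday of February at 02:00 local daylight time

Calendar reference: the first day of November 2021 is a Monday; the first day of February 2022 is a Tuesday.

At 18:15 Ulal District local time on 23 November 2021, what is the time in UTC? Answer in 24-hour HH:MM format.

13:15

1 November 2021 is a Monday, so the first Friday is November 5 and the fourth is November 26.
1 February 2022 is a Tuesday, so the first Sunday is February 6 and the third is February 20.
Daylight saving runs 26 November 2021 – 20 February 2022; 23 November 2021 is outside that window, so Ulal District is on standard time at UTC+05:00.
18:15 local − 5h = 13:15 UTC.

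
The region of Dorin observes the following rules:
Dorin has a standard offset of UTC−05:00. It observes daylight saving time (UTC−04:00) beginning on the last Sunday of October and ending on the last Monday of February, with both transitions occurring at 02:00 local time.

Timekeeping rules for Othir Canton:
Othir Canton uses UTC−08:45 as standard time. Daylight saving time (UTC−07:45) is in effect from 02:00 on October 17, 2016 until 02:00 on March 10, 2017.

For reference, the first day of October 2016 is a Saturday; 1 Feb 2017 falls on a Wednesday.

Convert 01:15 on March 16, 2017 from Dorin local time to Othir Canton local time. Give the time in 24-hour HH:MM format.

1 October 2016 is a Saturday, so Sundays fall on 2, 9, 16, 23, 30; the last is October 30.
1 February 2017 is a Wednesday, so Mondays fall on 6, 13, 20, 27; the last is February 27.
March 16, 2017 does not fall between 30 October 2016 and 27 February 2017, so daylight saving is not in effect and Dorin is at UTC−05:00.
01:15 Dorin + 5h = 06:15 UTC.
At the standard offset (UTC−08:45), 06:15 UTC − 8h45m = 21:30 Othir Canton standard time (rolling into the previous day, 15 March 2017).
Daylight saving runs 17 October 2016 – 10 March 2017; the standard-time date in Othir Canton, March 15, 2017, is outside that window, so Othir Canton is on standard time at UTC−08:45.
06:15 UTC − 8h45m = 21:30 Othir Canton (rolling into the previous day, 15 March 2017).

21:30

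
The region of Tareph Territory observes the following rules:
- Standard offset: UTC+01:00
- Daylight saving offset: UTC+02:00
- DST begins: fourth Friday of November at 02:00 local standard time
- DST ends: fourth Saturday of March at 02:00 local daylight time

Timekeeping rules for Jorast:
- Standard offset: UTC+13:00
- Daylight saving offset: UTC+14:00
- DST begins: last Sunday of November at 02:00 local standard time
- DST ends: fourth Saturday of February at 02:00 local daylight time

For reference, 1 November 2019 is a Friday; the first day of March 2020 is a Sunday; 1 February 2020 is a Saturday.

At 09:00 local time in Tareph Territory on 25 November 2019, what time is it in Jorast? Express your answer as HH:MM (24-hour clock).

21:00

1 November 2019 is a Friday, so the first Friday is November 1 and the fourth is November 22.
1 March 2020 is a Sunday, so the first Saturday is March 7 and the fourth is March 28.
Daylight saving runs 22 November 2019 – 28 March 2020; 25 November 2019 is inside that window, so Tareph Territory is at UTC+02:00.
09:00 Tareph Territory − 2h = 07:00 UTC.
1 November 2019 is a Friday, so Sundays fall on 3, 10, 17, 24; the last is November 24.
1 February 2020 is a Saturday, so the first Saturday is February 1 and the fourth is February 22.
At the standard offset (UTC+13:00), 07:00 UTC + 13h = 20:00 Jorast standard time.
The standard-time date in Jorast, 25 November 2019, falls between 24 November 2019 and 22 February 2020, so daylight saving is in effect and Jorast is at UTC+14:00.
07:00 UTC + 14h = 21:00 Jorast.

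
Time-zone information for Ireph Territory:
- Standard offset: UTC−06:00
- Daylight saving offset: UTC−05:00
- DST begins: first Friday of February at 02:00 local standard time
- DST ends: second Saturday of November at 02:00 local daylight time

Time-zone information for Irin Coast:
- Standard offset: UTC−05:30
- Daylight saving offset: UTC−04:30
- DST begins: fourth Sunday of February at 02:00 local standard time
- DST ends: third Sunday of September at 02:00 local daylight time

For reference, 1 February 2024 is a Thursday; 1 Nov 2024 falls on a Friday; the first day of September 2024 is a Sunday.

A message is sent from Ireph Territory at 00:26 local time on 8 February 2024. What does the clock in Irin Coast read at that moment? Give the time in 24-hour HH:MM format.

1 February 2024 is a Thursday, so the first Friday is February 2.
1 November 2024 is a Friday, so the first Saturday is November 2 and the second is November 9.
8 February 2024 falls between 2 February and 9 November, so daylight saving is in effect and Ireph Territory is at UTC−05:00.
00:26 Ireph Territory + 5h = 05:26 UTC.
1 February 2024 is a Thursday, so the first Sunday is February 4 and the fourth is February 25.
1 September 2024 is a Sunday, so the first Sunday is September 1 and the third is September 15.
At the standard offset (UTC−05:30), 05:26 UTC − 5h30m = 23:56 Irin Coast standard time (rolling into the previous day, 7 February 2024).
The standard-time date in Irin Coast, 7 February 2024, does not fall between 25 February and 15 September, so daylight saving is not in effect and Irin Coast is at UTC−05:30.
05:26 UTC − 5h30m = 23:56 Irin Coast (rolling into the previous day, 7 February 2024).

23:56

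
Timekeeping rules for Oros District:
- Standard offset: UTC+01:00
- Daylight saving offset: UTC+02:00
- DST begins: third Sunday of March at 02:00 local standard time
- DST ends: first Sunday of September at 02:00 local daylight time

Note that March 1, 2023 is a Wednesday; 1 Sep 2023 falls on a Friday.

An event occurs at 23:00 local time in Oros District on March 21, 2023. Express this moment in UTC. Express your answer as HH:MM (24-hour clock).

1 March 2023 is a Wednesday, so the first Sunday is March 5 and the third is March 19.
1 September 2023 is a Friday, so the first Sunday is September 3.
Daylight saving runs 19 March – 3 September; March 21, 2023 is inside that window, so Oros District is at UTC+02:00.
23:00 local − 2h = 21:00 UTC.

21:00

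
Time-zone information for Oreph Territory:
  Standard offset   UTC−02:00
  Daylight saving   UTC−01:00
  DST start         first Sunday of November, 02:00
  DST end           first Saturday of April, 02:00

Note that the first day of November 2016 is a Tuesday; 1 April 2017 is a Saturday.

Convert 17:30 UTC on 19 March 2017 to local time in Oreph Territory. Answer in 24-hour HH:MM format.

16:30

1 November 2016 is a Tuesday, so the first Sunday is November 6.
1 April 2017 is a Saturday, so the first Saturday is April 1.
At the standard offset (UTC−02:00), 17:30 UTC − 2h = 15:30 Oreph Territory standard time.
The standard-time date in Oreph Territory, 19 March 2017, falls between 6 November 2016 and 1 April 2017, so daylight saving is in effect and Oreph Territory is at UTC−01:00.
17:30 UTC − 1h = 16:30 local.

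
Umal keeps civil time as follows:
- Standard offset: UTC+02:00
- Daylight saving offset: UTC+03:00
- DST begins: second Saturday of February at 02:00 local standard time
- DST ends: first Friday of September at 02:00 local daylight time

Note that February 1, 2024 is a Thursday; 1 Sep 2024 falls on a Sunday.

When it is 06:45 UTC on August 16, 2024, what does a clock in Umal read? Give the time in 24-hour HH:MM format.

1 February 2024 is a Thursday, so the first Saturday is February 3 and the second is February 10.
1 September 2024 is a Sunday, so the first Friday is September 6.
At the standard offset (UTC+02:00), 06:45 UTC + 2h = 08:45 Umal standard time.
Daylight saving runs 10 February – 6 September; the standard-time date in Umal, August 16, 2024, is inside that window, so Umal is at UTC+03:00.
06:45 UTC + 3h = 09:45 local.

09:45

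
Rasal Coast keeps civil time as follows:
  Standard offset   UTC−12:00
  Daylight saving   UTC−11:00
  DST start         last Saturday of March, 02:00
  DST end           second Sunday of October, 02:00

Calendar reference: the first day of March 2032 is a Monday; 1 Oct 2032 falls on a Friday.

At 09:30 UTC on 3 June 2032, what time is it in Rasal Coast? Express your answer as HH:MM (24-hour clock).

22:30

1 March 2032 is a Monday, so Saturdays fall on 6, 13, 20, 27; the last is March 27.
1 October 2032 is a Friday, so the first Sunday is October 3 and the second is October 10.
At the standard offset (UTC−12:00), 09:30 UTC − 12h = 21:30 Rasal Coast standard time (rolling into the previous day, 2 June 2032).
The standard-time date in Rasal Coast, 2 June 2032, lies within the daylight-saving period (27 March – 10 October), so Rasal Coast is on daylight time, UTC−11:00.
09:30 UTC − 11h = 22:30 local (rolling into the previous day, 2 June 2032).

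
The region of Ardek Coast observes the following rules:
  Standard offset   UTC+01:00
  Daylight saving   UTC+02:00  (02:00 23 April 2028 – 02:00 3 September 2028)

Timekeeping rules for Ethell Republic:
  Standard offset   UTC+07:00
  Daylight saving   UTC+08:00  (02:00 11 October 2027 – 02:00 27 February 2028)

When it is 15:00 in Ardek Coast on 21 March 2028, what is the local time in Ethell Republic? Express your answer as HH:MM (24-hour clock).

21 March 2028 is outside the daylight-saving period (23 April – 3 September), so Ardek Coast is on standard time, UTC+01:00.
15:00 Ardek Coast − 1h = 14:00 UTC.
At the standard offset (UTC+07:00), 14:00 UTC + 7h = 21:00 Ethell Republic standard time.
Daylight saving runs 11 October 2027 – 27 February 2028; the standard-time date in Ethell Republic, 21 March 2028, is outside that window, so Ethell Republic is on standard time at UTC+07:00.
14:00 UTC + 7h = 21:00 Ethell Republic.

21:00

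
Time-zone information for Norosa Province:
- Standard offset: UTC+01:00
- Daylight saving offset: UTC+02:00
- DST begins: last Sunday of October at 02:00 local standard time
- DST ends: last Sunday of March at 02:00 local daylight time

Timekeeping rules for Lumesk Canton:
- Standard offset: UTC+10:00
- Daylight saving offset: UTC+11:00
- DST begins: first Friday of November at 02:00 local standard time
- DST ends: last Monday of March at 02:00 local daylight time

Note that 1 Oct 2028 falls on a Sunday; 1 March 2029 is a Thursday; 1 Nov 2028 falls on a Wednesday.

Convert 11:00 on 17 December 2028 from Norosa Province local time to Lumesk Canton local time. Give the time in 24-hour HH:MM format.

1 October 2028 is a Sunday, so Sundays fall on 1, 8, 15, 22, 29; the last is October 29.
1 March 2029 is a Thursday, so Sundays fall on 4, 11, 18, 25; the last is March 25.
Daylight saving runs 29 October 2028 – 25 March 2029; 17 December 2028 is inside that window, so Norosa Province is at UTC+02:00.
11:00 Norosa Province − 2h = 09:00 UTC.
1 November 2028 is a Wednesday, so the first Friday is November 3.
1 March 2029 is a Thursday, so Mondays fall on 5, 12, 19, 26; the last is March 26.
At the standard offset (UTC+10:00), 09:00 UTC + 10h = 19:00 Lumesk Canton standard time.
Daylight saving runs 3 November 2028 – 26 March 2029; the standard-time date in Lumesk Canton, 17 December 2028, is inside that window, so Lumesk Canton is at UTC+11:00.
09:00 UTC + 11h = 20:00 Lumesk Canton.

20:00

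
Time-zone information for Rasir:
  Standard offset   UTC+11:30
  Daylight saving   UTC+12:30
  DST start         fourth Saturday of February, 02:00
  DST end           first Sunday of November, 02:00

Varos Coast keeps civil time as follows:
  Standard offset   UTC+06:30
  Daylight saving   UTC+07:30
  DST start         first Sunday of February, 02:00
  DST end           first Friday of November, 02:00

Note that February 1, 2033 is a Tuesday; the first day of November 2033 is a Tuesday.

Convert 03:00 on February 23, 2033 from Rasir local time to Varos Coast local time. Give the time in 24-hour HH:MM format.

1 February 2033 is a Tuesday, so the first Saturday is February 5 and the fourth is February 26.
1 November 2033 is a Tuesday, so the first Sunday is November 6.
February 23, 2033 is outside the daylight-saving period (26 February – 6 November), so Rasir is on standard time, UTC+11:30.
03:00 Rasir − 11h30m = 15:30 UTC (rolling into the previous day, 22 February 2033).
1 February 2033 is a Tuesday, so the first Sunday is February 6.
1 November 2033 is a Tuesday, so the first Friday is November 4.
At the standard offset (UTC+06:30), 15:30 UTC + 6h30m = 22:00 Varos Coast standard time.
The standard-time date in Varos Coast, February 22, 2033, lies within the daylight-saving period (6 February – 4 November), so Varos Coast is on daylight time, UTC+07:30.
15:30 UTC + 7h30m = 23:00 Varos Coast.

23:00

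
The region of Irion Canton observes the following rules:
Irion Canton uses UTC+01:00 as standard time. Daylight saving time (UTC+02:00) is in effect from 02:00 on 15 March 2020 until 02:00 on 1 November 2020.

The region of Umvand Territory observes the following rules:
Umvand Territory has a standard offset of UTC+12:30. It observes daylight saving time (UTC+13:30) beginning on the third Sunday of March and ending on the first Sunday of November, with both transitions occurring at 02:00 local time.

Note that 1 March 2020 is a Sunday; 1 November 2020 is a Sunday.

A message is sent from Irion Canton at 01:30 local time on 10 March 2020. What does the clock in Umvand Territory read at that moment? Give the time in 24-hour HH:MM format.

13:00

10 March 2020 is outside the daylight-saving period (15 March – 1 November), so Irion Canton is on standard time, UTC+01:00.
01:30 Irion Canton − 1h = 00:30 UTC.
1 March 2020 is a Sunday, so the first Sunday is March 1 and the third is March 15.
1 November 2020 is a Sunday, so the first Sunday is November 1.
At the standard offset (UTC+12:30), 00:30 UTC + 12h30m = 13:00 Umvand Territory standard time.
The standard-time date in Umvand Territory, 10 March 2020, is outside the daylight-saving period (15 March – 1 November), so Umvand Territory is on standard time, UTC+12:30.
00:30 UTC + 12h30m = 13:00 Umvand Territory.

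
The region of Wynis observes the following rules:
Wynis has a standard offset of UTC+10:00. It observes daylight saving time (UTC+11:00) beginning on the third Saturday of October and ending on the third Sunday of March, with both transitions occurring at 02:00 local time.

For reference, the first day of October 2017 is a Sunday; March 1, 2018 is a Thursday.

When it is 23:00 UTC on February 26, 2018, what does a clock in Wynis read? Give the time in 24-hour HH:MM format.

1 October 2017 is a Sunday, so the first Saturday is October 7 and the third is October 21.
1 March 2018 is a Thursday, so the first Sunday is March 4 and the third is March 18.
At the standard offset (UTC+10:00), 23:00 UTC + 10h = 09:00 Wynis standard time (rolling into the next day, 27 February 2018).
The standard-time date in Wynis, February 27, 2018, lies within the daylight-saving period (21 October 2017 – 18 March 2018), so Wynis is on daylight time, UTC+11:00.
23:00 UTC + 11h = 10:00 local (rolling into the next day, 27 February 2018).

10:00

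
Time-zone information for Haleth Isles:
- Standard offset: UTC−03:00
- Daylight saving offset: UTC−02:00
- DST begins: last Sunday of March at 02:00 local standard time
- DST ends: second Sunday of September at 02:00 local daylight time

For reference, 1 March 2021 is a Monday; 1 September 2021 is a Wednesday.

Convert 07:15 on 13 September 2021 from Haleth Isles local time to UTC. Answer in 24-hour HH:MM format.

1 March 2021 is a Monday, so Sundays fall on 7, 14, 21, 28; the last is March 28.
1 September 2021 is a Wednesday, so the first Sunday is September 5 and the second is September 12.
13 September 2021 does not fall between 28 March and 12 September, so daylight saving is not in effect and Haleth Isles is at UTC−03:00.
07:15 local + 3h = 10:15 UTC.

10:15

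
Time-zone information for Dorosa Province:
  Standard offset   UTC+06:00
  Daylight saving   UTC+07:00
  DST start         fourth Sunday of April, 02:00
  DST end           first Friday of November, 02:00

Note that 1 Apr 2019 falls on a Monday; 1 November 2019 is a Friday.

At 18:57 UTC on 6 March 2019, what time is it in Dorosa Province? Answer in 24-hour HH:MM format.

1 April 2019 is a Monday, so the first Sunday is April 7 and the fourth is April 28.
1 November 2019 is a Friday, so the first Friday is November 1.
At the standard offset (UTC+06:00), 18:57 UTC + 6h = 00:57 Dorosa Province standard time (rolling into the next day, 7 March 2019).
The standard-time date in Dorosa Province, 7 March 2019, does not fall between 28 April and 1 November, so daylight saving is not in effect and Dorosa Province is at UTC+06:00.
18:57 UTC + 6h = 00:57 local (rolling into the next day, 7 March 2019).

00:57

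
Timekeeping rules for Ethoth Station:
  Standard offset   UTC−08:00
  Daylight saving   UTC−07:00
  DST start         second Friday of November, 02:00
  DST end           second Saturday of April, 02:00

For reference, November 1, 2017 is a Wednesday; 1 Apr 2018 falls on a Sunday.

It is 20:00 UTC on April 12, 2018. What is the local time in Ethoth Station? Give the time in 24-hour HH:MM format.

13:00

1 November 2017 is a Wednesday, so the first Friday is November 3 and the second is November 10.
1 April 2018 is a Sunday, so the first Saturday is April 7 and the second is April 14.
At the standard offset (UTC−08:00), 20:00 UTC − 8h = 12:00 Ethoth Station standard time.
The standard-time date in Ethoth Station, April 12, 2018, lies within the daylight-saving period (10 November 2017 – 14 April 2018), so Ethoth Station is on daylight time, UTC−07:00.
20:00 UTC − 7h = 13:00 local.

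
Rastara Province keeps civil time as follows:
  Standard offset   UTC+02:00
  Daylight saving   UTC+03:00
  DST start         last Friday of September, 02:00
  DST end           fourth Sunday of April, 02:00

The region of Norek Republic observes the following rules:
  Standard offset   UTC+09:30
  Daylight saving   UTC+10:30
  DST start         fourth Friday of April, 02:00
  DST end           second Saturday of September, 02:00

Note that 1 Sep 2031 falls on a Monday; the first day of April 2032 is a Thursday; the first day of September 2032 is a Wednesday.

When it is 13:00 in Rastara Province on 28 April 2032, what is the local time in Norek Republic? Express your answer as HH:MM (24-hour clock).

21:30

1 September 2031 is a Monday, so Fridays fall on 5, 12, 19, 26; the last is September 26.
1 April 2032 is a Thursday, so the first Sunday is April 4 and the fourth is April 25.
Daylight saving runs 26 September 2031 – 25 April 2032; 28 April 2032 is outside that window, so Rastara Province is on standard time at UTC+02:00.
13:00 Rastara Province − 2h = 11:00 UTC.
1 April 2032 is a Thursday, so the first Friday is April 2 and the fourth is April 23.
1 September 2032 is a Wednesday, so the first Saturday is September 4 and the second is September 11.
At the standard offset (UTC+09:30), 11:00 UTC + 9h30m = 20:30 Norek Republic standard time.
The standard-time date in Norek Republic, 28 April 2032, lies within the daylight-saving period (23 April – 11 September), so Norek Republic is on daylight time, UTC+10:30.
11:00 UTC + 10h30m = 21:30 Norek Republic.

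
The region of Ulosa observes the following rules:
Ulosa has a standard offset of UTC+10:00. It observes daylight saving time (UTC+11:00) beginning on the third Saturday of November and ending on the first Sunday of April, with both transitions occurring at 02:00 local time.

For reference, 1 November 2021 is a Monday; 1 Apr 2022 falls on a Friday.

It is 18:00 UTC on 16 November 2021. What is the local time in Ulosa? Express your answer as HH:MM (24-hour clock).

1 November 2021 is a Monday, so the first Saturday is November 6 and the third is November 20.
1 April 2022 is a Friday, so the first Sunday is April 3.
At the standard offset (UTC+10:00), 18:00 UTC + 10h = 04:00 Ulosa standard time (rolling into the next day, 17 November 2021).
Daylight saving runs 20 November 2021 – 3 April 2022; the standard-time date in Ulosa, 17 November 2021, is outside that window, so Ulosa is on standard time at UTC+10:00.
18:00 UTC + 10h = 04:00 local (rolling into the next day, 17 November 2021).

04:00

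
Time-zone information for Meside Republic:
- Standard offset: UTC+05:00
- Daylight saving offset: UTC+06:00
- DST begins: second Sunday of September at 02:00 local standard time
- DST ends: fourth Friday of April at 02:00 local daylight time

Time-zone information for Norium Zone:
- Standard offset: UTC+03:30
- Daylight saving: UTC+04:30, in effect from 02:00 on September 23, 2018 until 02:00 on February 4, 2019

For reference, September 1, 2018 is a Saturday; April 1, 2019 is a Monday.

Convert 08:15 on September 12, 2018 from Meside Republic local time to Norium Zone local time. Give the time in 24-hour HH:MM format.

1 September 2018 is a Saturday, so the first Sunday is September 2 and the second is September 9.
1 April 2019 is a Monday, so the first Friday is April 5 and the fourth is April 26.
September 12, 2018 falls between 9 September 2018 and 26 April 2019, so daylight saving is in effect and Meside Republic is at UTC+06:00.
08:15 Meside Republic − 6h = 02:15 UTC.
At the standard offset (UTC+03:30), 02:15 UTC + 3h30m = 05:45 Norium Zone standard time.
The standard-time date in Norium Zone, September 12, 2018, does not fall between 23 September 2018 and 4 February 2019, so daylight saving is not in effect and Norium Zone is at UTC+03:30.
02:15 UTC + 3h30m = 05:45 Norium Zone.

05:45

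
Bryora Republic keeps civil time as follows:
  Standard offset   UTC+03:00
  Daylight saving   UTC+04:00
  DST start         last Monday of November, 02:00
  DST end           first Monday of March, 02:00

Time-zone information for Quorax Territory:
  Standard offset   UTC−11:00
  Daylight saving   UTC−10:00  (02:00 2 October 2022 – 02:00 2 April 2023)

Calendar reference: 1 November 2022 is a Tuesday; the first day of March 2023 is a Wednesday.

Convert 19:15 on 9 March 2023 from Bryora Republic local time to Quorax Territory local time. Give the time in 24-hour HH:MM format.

1 November 2022 is a Tuesday, so Mondays fall on 7, 14, 21, 28; the last is November 28.
1 March 2023 is a Wednesday, so the first Monday is March 6.
9 March 2023 is outside the daylight-saving period (28 November 2022 – 6 March 2023), so Bryora Republic is on standard time, UTC+03:00.
19:15 Bryora Republic − 3h = 16:15 UTC.
At the standard offset (UTC−11:00), 16:15 UTC − 11h = 05:15 Quorax Territory standard time.
Daylight saving runs 2 October 2022 – 2 April 2023; the standard-time date in Quorax Territory, 9 March 2023, is inside that window, so Quorax Territory is at UTC−10:00.
16:15 UTC − 10h = 06:15 Quorax Territory.

06:15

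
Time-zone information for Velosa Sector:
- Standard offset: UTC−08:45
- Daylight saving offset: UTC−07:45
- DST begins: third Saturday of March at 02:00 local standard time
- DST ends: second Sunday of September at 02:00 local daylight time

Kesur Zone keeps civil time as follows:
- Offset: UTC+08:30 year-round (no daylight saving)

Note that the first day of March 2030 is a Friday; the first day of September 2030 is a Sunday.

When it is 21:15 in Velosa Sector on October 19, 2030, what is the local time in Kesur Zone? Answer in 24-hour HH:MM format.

1 March 2030 is a Friday, so the first Saturday is March 2 and the third is March 16.
1 September 2030 is a Sunday, so the first Sunday is September 1 and the second is September 8.
October 19, 2030 does not fall between 16 March and 8 September, so daylight saving is not in effect and Velosa Sector is at UTC−08:45.
21:15 Velosa Sector + 8h45m = 06:00 UTC (rolling into the next day, 20 October 2030).
Kesur Zone stays on UTC+08:30 all year.
06:00 UTC + 8h30m = 14:30 Kesur Zone.

14:30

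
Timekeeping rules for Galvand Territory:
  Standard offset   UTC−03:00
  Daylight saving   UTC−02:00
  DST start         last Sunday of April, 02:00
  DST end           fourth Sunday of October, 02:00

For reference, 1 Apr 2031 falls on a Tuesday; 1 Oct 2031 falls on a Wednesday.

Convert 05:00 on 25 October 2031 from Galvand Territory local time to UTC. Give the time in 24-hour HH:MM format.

07:00

1 April 2031 is a Tuesday, so Sundays fall on 6, 13, 20, 27; the last is April 27.
1 October 2031 is a Wednesday, so the first Sunday is October 5 and the fourth is October 26.
Daylight saving runs 27 April – 26 October; 25 October 2031 is inside that window, so Galvand Territory is at UTC−02:00.
05:00 local + 2h = 07:00 UTC.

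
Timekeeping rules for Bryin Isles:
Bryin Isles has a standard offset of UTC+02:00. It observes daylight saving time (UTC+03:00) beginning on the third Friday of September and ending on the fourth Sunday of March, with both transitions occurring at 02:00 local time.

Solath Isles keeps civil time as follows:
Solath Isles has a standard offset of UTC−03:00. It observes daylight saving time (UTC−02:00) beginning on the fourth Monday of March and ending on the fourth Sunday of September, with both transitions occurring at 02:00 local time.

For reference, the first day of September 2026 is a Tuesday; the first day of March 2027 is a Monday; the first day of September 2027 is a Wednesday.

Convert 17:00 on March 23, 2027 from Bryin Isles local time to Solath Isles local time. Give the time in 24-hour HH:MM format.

12:00

1 September 2026 is a Tuesday, so the first Friday is September 4 and the third is September 18.
1 March 2027 is a Monday, so the first Sunday is March 7 and the fourth is March 28.
March 23, 2027 falls between 18 September 2026 and 28 March 2027, so daylight saving is in effect and Bryin Isles is at UTC+03:00.
17:00 Bryin Isles − 3h = 14:00 UTC.
1 March 2027 is a Monday, so the first Monday is March 1 and the fourth is March 22.
1 September 2027 is a Wednesday, so the first Sunday is September 5 and the fourth is September 26.
At the standard offset (UTC−03:00), 14:00 UTC − 3h = 11:00 Solath Isles standard time.
Daylight saving runs 22 March – 26 September; the standard-time date in Solath Isles, March 23, 2027, is inside that window, so Solath Isles is at UTC−02:00.
14:00 UTC − 2h = 12:00 Solath Isles.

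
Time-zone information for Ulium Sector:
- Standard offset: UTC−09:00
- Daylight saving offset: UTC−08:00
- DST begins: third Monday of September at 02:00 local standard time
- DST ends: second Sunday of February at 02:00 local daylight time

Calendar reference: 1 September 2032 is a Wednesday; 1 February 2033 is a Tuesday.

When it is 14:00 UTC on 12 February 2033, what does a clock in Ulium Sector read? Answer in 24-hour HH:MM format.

06:00

1 September 2032 is a Wednesday, so the first Monday is September 6 and the third is September 20.
1 February 2033 is a Tuesday, so the first Sunday is February 6 and the second is February 13.
At the standard offset (UTC−09:00), 14:00 UTC − 9h = 05:00 Ulium Sector standard time.
The standard-time date in Ulium Sector, 12 February 2033, lies within the daylight-saving period (20 September 2032 – 13 February 2033), so Ulium Sector is on daylight time, UTC−08:00.
14:00 UTC − 8h = 06:00 local.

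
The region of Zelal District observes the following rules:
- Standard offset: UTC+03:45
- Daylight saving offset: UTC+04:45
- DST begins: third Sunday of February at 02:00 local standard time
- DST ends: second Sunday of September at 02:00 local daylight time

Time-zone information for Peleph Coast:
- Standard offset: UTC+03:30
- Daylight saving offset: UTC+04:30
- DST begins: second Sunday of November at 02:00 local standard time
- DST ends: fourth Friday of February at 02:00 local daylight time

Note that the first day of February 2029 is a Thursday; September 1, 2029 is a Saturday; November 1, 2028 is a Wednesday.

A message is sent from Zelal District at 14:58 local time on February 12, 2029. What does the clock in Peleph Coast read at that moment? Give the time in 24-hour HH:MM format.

1 February 2029 is a Thursday, so the first Sunday is February 4 and the third is February 18.
1 September 2029 is a Saturday, so the first Sunday is September 2 and the second is September 9.
February 12, 2029 does not fall between 18 February and 9 September, so daylight saving is not in effect and Zelal District is at UTC+03:45.
14:58 Zelal District − 3h45m = 11:13 UTC.
1 November 2028 is a Wednesday, so the first Sunday is November 5 and the second is November 12.
1 February 2029 is a Thursday, so the first Friday is February 2 and the fourth is February 23.
At the standard offset (UTC+03:30), 11:13 UTC + 3h30m = 14:43 Peleph Coast standard time.
The standard-time date in Peleph Coast, February 12, 2029, falls between 12 November 2028 and 23 February 2029, so daylight saving is in effect and Peleph Coast is at UTC+04:30.
11:13 UTC + 4h30m = 15:43 Peleph Coast.

15:43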